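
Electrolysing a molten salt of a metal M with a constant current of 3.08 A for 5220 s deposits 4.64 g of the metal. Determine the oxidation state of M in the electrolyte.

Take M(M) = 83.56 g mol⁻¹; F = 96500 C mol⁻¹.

Q = I·t = 3.080 A × 5220.0 s = 16080 C, so n(e⁻) = 16080/96500 = 0.1666 mol.
n(M) deposited = 4.64 / 83.56 = 0.05553 mol.
Electrons per atom = n(e⁻)/n(M) = 0.1666 / 0.05553 = 3.00 ≈ 3, so the ion is M³⁺.

+3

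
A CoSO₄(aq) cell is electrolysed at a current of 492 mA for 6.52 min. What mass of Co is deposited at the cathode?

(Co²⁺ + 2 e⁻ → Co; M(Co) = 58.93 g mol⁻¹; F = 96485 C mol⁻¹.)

0.0588 g

Q = I·t = 0.4920 A × 391.20 s = 192.5 C.
n(e⁻) = Q/F = 192.5 / 96485 = 0.001995 mol.
Co²⁺ + 2 e⁻ → Co, so n(Co) = n(e⁻)/2 = 0.0009974 mol.
m = n·M = 0.0009974 × 58.93 = 0.0588 g.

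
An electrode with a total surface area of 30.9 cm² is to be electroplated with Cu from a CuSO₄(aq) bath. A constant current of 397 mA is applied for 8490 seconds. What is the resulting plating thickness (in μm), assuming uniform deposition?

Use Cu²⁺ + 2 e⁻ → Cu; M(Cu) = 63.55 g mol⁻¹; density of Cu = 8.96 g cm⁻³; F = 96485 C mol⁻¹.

40.1 μm

Q = I·t = 0.3970 × 8490.0 = 3371 C; n(e⁻) = 0.03493 mol.
n(Cu) = n(e⁻)/2 = 0.01747 mol, so m = 0.01747 × 63.55 = 1.110 g.
Volume = m/ρ = 1.110 / 8.96 = 0.1239 cm³.
Thickness = V/A = 0.1239 / 30.9 = 0.00401 cm = 40.1 μm.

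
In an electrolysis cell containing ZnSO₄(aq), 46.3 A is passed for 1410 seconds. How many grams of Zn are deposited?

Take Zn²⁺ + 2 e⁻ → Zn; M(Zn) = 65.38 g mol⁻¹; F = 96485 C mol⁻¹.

Q = I·t = 46.30 A × 1410.0 s = 65280 C.
n(e⁻) = Q/F = 65280 / 96485 = 0.6766 mol.
Zn²⁺ + 2 e⁻ → Zn, so n(Zn) = n(e⁻)/2 = 0.3383 mol.
m = n·M = 0.3383 × 65.38 = 22.1 g.

22.1 g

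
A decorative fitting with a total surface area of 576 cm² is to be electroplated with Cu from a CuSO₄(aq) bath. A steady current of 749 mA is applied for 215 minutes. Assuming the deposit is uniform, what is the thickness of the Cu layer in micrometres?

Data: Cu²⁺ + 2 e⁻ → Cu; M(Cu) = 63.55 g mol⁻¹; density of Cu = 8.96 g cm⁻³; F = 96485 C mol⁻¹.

Q = I·t = 0.7490 × 12900 = 9662 C; n(e⁻) = 0.1001 mol.
n(Cu) = n(e⁻)/2 = 0.05007 mol, so m = 0.05007 × 63.55 = 3.182 g.
Volume = m/ρ = 3.182 / 8.96 = 0.3551 cm³.
Thickness = V/A = 0.3551 / 576 = 6.17 × 10⁻⁴ cm = 6.17 μm.

6.17 μm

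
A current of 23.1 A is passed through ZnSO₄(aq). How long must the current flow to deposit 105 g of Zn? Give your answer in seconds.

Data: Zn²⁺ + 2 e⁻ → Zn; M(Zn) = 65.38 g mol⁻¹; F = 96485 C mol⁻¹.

13400 s

n(Zn) = m/M = 105 / 65.38 = 1.606 mol.
Each Zn atom requires 2 electrons, so n(e⁻) = 2 × 1.606 = 3.212 mol.
Q = n(e⁻)·F = 3.212 × 96485 = 309900 C.
t = Q/I = 309900 / 23.10 A = 13420 s.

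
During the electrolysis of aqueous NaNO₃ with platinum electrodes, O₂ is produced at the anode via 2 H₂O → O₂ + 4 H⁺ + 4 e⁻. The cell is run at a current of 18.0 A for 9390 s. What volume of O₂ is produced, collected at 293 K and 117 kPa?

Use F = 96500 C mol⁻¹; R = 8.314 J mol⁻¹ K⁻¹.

Q = I·t = 18.00 A × 9390.0 s = 169000 C.
n(e⁻) = Q/F = 169000 / 96500 = 1.752 mol.
4 electrons are transferred per O₂ molecule, so n(O₂) = 1.752 / 4 = 0.4379 mol.
V = nRT/P = (0.4379 × 8.314 × 293) / (117 × 10³ Pa) = 0.00912 m³ = 9.12 L.

9.12 L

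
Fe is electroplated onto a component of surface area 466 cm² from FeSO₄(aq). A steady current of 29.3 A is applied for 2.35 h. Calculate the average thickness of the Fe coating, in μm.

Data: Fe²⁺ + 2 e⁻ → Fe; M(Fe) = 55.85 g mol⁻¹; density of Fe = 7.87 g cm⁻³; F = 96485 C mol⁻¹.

196 μm

Q = I·t = 29.30 × 8460.0 = 247900 C; n(e⁻) = 2.569 mol.
n(Fe) = n(e⁻)/2 = 1.285 mol, so m = 1.285 × 55.85 = 71.74 g.
Volume = m/ρ = 71.74 / 7.87 = 9.116 cm³.
Thickness = V/A = 9.116 / 466 = 0.0196 cm = 196 μm.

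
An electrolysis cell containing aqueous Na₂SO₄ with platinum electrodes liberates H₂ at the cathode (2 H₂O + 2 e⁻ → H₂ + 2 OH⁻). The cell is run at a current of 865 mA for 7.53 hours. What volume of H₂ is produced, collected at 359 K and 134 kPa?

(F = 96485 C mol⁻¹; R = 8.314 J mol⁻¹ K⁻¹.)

Q = I·t = 0.8650 A × 27108 s = 23450 C.
n(e⁻) = Q/F = 23450 / 96485 = 0.2430 mol.
2 electrons are transferred per H₂ molecule, so n(H₂) = 0.2430 / 2 = 0.1215 mol.
V = nRT/P = (0.1215 × 8.314 × 359) / (134 × 10³ Pa) = 0.00271 m³ = 2.71 L.

2.71 L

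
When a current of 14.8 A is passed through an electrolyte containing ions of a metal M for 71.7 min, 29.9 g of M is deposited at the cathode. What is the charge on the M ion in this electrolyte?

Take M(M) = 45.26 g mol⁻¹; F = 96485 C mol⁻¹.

Q = I·t = 14.80 A × 4302.0 s = 63670 C, so n(e⁻) = 63670/96485 = 0.6599 mol.
n(M) deposited = 29.9 / 45.26 = 0.6606 mol.
Electrons per atom = n(e⁻)/n(M) = 0.6599 / 0.6606 = 0.999 ≈ 1, so the ion is M⁺.

+1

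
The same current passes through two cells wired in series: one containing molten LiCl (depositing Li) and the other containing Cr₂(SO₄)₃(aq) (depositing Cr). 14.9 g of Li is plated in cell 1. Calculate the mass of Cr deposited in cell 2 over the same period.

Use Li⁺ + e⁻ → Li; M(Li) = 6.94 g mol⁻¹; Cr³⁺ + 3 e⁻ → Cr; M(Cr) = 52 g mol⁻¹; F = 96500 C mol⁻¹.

n(Li) = 14.9 / 6.94 = 2.147 mol.
Since Li⁺ + e⁻ → Li, n(e⁻) passed = 1 × 2.147 = 2.147 mol.
Cells in series carry the same charge, so the same 2.147 mol of electrons passes through cell 2.
Cr³⁺ + 3 e⁻ → Cr, so n(Cr) = 2.147 / 3 = 0.7157 mol.
m(Cr) = 0.7157 × 52 = 37.2 g.

37.2 g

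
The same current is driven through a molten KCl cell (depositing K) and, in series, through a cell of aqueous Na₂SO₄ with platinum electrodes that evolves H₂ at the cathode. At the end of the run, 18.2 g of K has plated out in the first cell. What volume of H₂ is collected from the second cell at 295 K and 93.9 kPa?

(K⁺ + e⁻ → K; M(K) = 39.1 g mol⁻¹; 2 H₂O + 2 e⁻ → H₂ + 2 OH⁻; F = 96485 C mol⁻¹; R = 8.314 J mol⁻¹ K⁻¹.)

6.08 L

n(K) = 18.2 / 39.1 = 0.4655 mol, so n(e⁻) = 1 × 0.4655 = 0.4655 mol.
The cells are in series, so the same 0.4655 mol of electrons passes through the second cell.
2 H₂O + 2 e⁻ → H₂ + 2 OH⁻ — 2 mol e⁻ per mol H₂, so n(H₂) = 0.4655/2 = 0.2327 mol.
V = nRT/P = (0.2327 × 8.314 × 295) / (93.9 × 10³) = 0.00608 m³ = 6.08 L.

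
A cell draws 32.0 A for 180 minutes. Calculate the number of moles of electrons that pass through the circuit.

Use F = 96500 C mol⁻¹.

3.58 mol

Q = I·t = 32.00 A × 10800 s = 345600 C.
n(e⁻) = Q/F = 345600 / 96500 = 3.58 mol.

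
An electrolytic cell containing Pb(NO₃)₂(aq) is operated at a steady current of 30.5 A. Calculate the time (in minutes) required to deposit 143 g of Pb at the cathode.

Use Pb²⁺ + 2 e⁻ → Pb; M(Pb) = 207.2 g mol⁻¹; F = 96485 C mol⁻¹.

72.8 min

n(Pb) = m/M = 143 / 207.2 = 0.6902 mol.
Each Pb atom requires 2 electrons, so n(e⁻) = 2 × 0.6902 = 1.380 mol.
Q = n(e⁻)·F = 1.380 × 96485 = 133200 C.
t = Q/I = 133200 / 30.50 A = 4367 s = 72.8 min.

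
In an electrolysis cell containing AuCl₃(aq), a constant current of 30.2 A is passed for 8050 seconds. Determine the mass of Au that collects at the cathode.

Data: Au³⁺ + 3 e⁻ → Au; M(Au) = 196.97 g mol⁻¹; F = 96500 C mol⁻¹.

165 g

Q = I·t = 30.20 A × 8050.0 s = 243100 C.
n(e⁻) = Q/F = 243100 / 96500 = 2.519 mol.
Au³⁺ + 3 e⁻ → Au, so n(Au) = n(e⁻)/3 = 0.8398 mol.
m = n·M = 0.8398 × 196.97 = 165 g.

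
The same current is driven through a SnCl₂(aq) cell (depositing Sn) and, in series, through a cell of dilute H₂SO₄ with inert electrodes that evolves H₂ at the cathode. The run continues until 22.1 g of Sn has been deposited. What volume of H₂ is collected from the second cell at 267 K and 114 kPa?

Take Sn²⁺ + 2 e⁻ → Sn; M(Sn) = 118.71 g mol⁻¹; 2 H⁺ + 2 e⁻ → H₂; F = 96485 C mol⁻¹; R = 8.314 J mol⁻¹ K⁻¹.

3.63 L

n(Sn) = 22.1 / 118.71 = 0.1862 mol, so n(e⁻) = 2 × 0.1862 = 0.3723 mol.
The cells are in series, so the same 0.3723 mol of electrons passes through the second cell.
2 H⁺ + 2 e⁻ → H₂ — 2 mol e⁻ per mol H₂, so n(H₂) = 0.3723/2 = 0.1862 mol.
V = nRT/P = (0.1862 × 8.314 × 267) / (114 × 10³) = 0.00363 m³ = 3.63 L.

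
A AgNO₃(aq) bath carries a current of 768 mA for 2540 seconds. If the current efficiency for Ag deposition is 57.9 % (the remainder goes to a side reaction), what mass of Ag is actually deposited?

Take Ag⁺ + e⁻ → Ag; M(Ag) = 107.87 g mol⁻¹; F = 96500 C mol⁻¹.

1.26 g

Q = I·t = 0.7680 × 2540.0 = 1951 C.
n(e⁻) = 1951/96500 = 0.02021 mol; theoretically n(Ag) = 0.02021/1 = 0.02021 mol, m_theo = 2.181 g.
At 57.9 % efficiency, m_actual = 0.579 × 2.181 = 1.26 g.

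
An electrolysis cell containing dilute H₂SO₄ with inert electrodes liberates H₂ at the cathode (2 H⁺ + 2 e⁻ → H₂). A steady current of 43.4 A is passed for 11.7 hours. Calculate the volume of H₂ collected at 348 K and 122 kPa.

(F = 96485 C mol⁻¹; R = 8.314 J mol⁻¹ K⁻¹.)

225 L

Q = I·t = 43.40 A × 42120 s = 1828000 C.
n(e⁻) = Q/F = 1828000 / 96485 = 18.95 mol.
2 electrons are transferred per H₂ molecule, so n(H₂) = 18.95 / 2 = 9.473 mol.
V = nRT/P = (9.473 × 8.314 × 348) / (122 × 10³ Pa) = 0.225 m³ = 225 L.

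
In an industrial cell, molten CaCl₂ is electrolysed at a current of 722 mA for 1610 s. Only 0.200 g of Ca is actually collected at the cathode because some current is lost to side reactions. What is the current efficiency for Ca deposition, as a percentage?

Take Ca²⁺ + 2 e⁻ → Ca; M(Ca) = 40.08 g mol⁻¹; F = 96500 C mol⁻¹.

Q = I·t = 0.7220 × 1610.0 = 1162 C; n(e⁻) = 1162/96500 = 0.01205 mol.
Theoretical n(Ca) = n(e⁻)/2 = 0.006023 mol, i.e. m_theo = 0.006023 × 40.08 = 0.2414 g.
Efficiency = m_actual / m_theo = 0.200 / 0.2414 = 82.9 %.

82.9 %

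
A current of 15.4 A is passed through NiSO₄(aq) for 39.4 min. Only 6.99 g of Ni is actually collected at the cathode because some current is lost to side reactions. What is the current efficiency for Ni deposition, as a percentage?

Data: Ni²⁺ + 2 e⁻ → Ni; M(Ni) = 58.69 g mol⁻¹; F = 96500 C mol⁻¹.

63.1 %

Q = I·t = 15.40 × 2364.0 = 36410 C; n(e⁻) = 36410/96500 = 0.3773 mol.
Theoretical n(Ni) = n(e⁻)/2 = 0.1886 mol, i.e. m_theo = 0.1886 × 58.69 = 11.07 g.
Efficiency = m_actual / m_theo = 6.99 / 11.07 = 63.1 %.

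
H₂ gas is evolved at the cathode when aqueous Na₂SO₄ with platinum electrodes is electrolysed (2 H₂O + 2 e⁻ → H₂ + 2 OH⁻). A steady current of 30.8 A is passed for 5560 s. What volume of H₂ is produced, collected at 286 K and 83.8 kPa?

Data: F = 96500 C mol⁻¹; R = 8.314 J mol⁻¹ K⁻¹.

Q = I·t = 30.80 A × 5560.0 s = 171200 C.
n(e⁻) = Q/F = 171200 / 96500 = 1.775 mol.
2 electrons are transferred per H₂ molecule, so n(H₂) = 1.775 / 2 = 0.8873 mol.
V = nRT/P = (0.8873 × 8.314 × 286) / (83.8 × 10³ Pa) = 0.0252 m³ = 25.2 L.

25.2 L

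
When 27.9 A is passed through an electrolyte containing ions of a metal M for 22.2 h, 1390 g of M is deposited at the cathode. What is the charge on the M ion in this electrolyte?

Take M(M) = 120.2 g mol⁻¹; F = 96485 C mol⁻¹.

+2

Q = I·t = 27.90 A × 79920 s = 2230000 C, so n(e⁻) = 2230000/96485 = 23.11 mol.
n(M) deposited = 1390 / 120.2 = 11.56 mol.
Electrons per atom = n(e⁻)/n(M) = 23.11 / 11.56 = 2.00 ≈ 2, so the ion is M²⁺.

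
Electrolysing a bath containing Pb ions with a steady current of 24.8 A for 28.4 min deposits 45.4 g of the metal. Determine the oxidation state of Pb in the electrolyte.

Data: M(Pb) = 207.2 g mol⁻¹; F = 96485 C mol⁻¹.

Q = I·t = 24.80 A × 1704.0 s = 42260 C, so n(e⁻) = 42260/96485 = 0.4380 mol.
n(Pb) deposited = 45.4 / 207.2 = 0.2191 mol.
Electrons per atom = n(e⁻)/n(Pb) = 0.4380 / 0.2191 = 2.00 ≈ 2, so the ion is Pb²⁺.

+2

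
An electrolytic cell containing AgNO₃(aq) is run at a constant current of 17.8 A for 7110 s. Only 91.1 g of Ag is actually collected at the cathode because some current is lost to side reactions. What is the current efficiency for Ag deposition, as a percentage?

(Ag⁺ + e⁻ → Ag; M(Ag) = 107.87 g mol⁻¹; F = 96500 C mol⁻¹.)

Q = I·t = 17.80 × 7110.0 = 126600 C; n(e⁻) = 126600/96500 = 1.311 mol.
Theoretical n(Ag) = n(e⁻)/1 = 1.311 mol, i.e. m_theo = 1.311 × 107.87 = 141.5 g.
Efficiency = m_actual / m_theo = 91.1 / 141.5 = 64.4 %.

64.4 %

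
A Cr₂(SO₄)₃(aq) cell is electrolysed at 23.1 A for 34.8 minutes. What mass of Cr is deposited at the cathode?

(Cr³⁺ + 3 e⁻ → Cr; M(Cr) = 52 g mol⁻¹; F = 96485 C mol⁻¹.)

8.66 g

Q = I·t = 23.10 A × 2088.0 s = 48230 C.
n(e⁻) = Q/F = 48230 / 96485 = 0.4999 mol.
Cr³⁺ + 3 e⁻ → Cr, so n(Cr) = n(e⁻)/3 = 0.1666 mol.
m = n·M = 0.1666 × 52 = 8.66 g.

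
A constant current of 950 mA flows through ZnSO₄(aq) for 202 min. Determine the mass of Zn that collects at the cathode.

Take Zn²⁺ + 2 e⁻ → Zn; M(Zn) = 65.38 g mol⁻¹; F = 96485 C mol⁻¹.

Q = I·t = 0.9500 A × 12120 s = 11510 C.
n(e⁻) = Q/F = 11510 / 96485 = 0.1193 mol.
Zn²⁺ + 2 e⁻ → Zn, so n(Zn) = n(e⁻)/2 = 0.05967 mol.
m = n·M = 0.05967 × 65.38 = 3.90 g.

3.90 g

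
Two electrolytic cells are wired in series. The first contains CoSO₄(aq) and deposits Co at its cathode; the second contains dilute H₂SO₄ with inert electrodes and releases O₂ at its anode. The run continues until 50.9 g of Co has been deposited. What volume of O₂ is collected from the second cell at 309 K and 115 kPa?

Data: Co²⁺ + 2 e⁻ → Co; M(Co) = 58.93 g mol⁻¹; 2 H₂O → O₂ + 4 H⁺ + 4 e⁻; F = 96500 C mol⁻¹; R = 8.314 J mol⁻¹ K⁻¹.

n(Co) = 50.9 / 58.93 = 0.8637 mol, so n(e⁻) = 2 × 0.8637 = 1.727 mol.
The cells are in series, so the same 1.727 mol of electrons passes through the second cell.
2 H₂O → O₂ + 4 H⁺ + 4 e⁻ — 4 mol e⁻ per mol O₂, so n(O₂) = 1.727/4 = 0.4319 mol.
V = nRT/P = (0.4319 × 8.314 × 309) / (115 × 10³) = 0.00965 m³ = 9.65 L.

9.65 L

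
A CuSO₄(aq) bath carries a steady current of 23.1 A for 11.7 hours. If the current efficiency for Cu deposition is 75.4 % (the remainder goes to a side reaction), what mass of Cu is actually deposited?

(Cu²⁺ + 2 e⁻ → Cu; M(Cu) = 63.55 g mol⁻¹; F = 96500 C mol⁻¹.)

Q = I·t = 23.10 × 42120 = 973000 C.
n(e⁻) = 973000/96500 = 10.08 mol; theoretically n(Cu) = 10.08/2 = 5.041 mol, m_theo = 320.4 g.
At 75.4 % efficiency, m_actual = 0.754 × 320.4 = 242 g.

242 g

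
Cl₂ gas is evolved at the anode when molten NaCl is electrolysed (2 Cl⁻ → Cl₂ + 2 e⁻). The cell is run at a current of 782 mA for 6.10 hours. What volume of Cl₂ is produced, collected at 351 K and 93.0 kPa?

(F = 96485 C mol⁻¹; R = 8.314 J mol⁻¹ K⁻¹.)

Q = I·t = 0.7820 A × 21960 s = 17170 C.
n(e⁻) = Q/F = 17170 / 96485 = 0.1780 mol.
2 electrons are transferred per Cl₂ molecule, so n(Cl₂) = 0.1780 / 2 = 0.08899 mol.
V = nRT/P = (0.08899 × 8.314 × 351) / (93.0 × 10³ Pa) = 0.00279 m³ = 2.79 L.

2.79 L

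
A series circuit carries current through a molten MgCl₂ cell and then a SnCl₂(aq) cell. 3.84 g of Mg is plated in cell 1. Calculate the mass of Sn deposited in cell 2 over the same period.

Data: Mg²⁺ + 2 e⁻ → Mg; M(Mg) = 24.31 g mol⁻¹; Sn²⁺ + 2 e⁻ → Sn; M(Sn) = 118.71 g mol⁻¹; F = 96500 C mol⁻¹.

18.8 g

n(Mg) = 3.84 / 24.31 = 0.1580 mol.
Since Mg²⁺ + 2 e⁻ → Mg, n(e⁻) passed = 2 × 0.1580 = 0.3159 mol.
Cells in series carry the same charge, so the same 0.3159 mol of electrons passes through cell 2.
Sn²⁺ + 2 e⁻ → Sn, so n(Sn) = 0.3159 / 2 = 0.1580 mol.
m(Sn) = 0.1580 × 118.71 = 18.8 g.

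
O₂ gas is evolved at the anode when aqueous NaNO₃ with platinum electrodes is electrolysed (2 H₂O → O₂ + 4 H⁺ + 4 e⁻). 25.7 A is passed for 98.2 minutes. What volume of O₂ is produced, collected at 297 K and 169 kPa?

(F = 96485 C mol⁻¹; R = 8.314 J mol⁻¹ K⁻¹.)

5.73 L

Q = I·t = 25.70 A × 5892.0 s = 151400 C.
n(e⁻) = Q/F = 151400 / 96485 = 1.569 mol.
4 electrons are transferred per O₂ molecule, so n(O₂) = 1.569 / 4 = 0.3924 mol.
V = nRT/P = (0.3924 × 8.314 × 297) / (169 × 10³ Pa) = 0.00573 m³ = 5.73 L.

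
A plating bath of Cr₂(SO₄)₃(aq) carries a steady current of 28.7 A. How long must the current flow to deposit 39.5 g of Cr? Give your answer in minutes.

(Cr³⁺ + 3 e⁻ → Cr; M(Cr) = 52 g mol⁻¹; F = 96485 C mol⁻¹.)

128 min

n(Cr) = m/M = 39.5 / 52 = 0.7596 mol.
Each Cr atom requires 3 electrons, so n(e⁻) = 3 × 0.7596 = 2.279 mol.
Q = n(e⁻)·F = 2.279 × 96485 = 219900 C.
t = Q/I = 219900 / 28.70 A = 7661 s = 128 min.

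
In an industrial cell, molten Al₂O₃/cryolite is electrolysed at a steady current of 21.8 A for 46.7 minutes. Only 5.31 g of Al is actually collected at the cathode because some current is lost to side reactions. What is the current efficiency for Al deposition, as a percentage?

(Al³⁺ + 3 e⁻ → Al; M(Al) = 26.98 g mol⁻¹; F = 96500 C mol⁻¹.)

93.3 %

Q = I·t = 21.80 × 2802.0 = 61080 C; n(e⁻) = 61080/96500 = 0.6330 mol.
Theoretical n(Al) = n(e⁻)/3 = 0.2110 mol, i.e. m_theo = 0.2110 × 26.98 = 5.693 g.
Efficiency = m_actual / m_theo = 5.31 / 5.693 = 93.3 %.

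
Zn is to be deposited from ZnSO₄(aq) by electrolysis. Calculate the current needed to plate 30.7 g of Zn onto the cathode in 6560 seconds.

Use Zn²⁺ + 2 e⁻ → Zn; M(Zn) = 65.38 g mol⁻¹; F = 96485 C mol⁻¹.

13.8 A

n(Zn) = 30.7 / 65.38 = 0.4696 mol.
n(e⁻) = 2 × 0.4696 = 0.9391 mol.
Q = n(e⁻)·F = 0.9391 × 96485 = 90610 C.
I = Q/t = 90610 / 6560.0 s = 13.8 A.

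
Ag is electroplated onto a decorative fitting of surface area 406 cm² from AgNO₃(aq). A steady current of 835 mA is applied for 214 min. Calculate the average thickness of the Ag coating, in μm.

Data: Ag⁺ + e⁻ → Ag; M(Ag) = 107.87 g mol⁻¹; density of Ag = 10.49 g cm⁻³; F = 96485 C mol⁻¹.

Q = I·t = 0.8350 × 12840 = 10720 C; n(e⁻) = 0.1111 mol.
n(Ag) = n(e⁻)/1 = 0.1111 mol, so m = 0.1111 × 107.87 = 11.99 g.
Volume = m/ρ = 11.99 / 10.49 = 1.143 cm³.
Thickness = V/A = 1.143 / 406 = 0.00281 cm = 28.1 μm.

28.1 μm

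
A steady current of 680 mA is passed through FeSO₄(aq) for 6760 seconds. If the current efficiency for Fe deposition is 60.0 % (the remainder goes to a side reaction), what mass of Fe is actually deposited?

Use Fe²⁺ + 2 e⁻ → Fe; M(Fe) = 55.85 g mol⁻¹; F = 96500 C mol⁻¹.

0.798 g

Q = I·t = 0.6800 × 6760.0 = 4597 C.
n(e⁻) = 4597/96500 = 0.04764 mol; theoretically n(Fe) = 0.04764/2 = 0.02382 mol, m_theo = 1.330 g.
At 60.0 % efficiency, m_actual = 0.600 × 1.330 = 0.798 g.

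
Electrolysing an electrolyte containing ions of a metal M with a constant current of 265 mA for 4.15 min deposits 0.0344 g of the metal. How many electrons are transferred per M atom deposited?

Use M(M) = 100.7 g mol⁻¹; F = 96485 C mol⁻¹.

Q = I·t = 0.2650 A × 249.00 s = 65.99 C, so n(e⁻) = 65.99/96485 = 0.0006839 mol.
n(M) deposited = 0.0344 / 100.7 = 0.0003416 mol.
Electrons per atom = n(e⁻)/n(M) = 0.0006839 / 0.0003416 = 2.00 ≈ 2, so the ion is M²⁺.

2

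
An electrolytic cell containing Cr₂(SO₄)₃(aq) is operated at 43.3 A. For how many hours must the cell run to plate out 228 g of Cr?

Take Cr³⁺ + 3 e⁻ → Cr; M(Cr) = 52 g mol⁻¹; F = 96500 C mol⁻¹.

n(Cr) = m/M = 228 / 52 = 4.385 mol.
Each Cr atom requires 3 electrons, so n(e⁻) = 3 × 4.385 = 13.15 mol.
Q = n(e⁻)·F = 13.15 × 96500 = 1269000 C.
t = Q/I = 1269000 / 43.30 A = 29320 s = 8.14 h.

8.14 h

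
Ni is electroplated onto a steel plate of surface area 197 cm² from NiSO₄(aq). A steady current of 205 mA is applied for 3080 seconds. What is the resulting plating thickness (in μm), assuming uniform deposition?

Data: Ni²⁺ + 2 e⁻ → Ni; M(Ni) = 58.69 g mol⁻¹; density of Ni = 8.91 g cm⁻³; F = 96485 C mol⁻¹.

Q = I·t = 0.2050 × 3080.0 = 631.4 C; n(e⁻) = 0.006544 mol.
n(Ni) = n(e⁻)/2 = 0.003272 mol, so m = 0.003272 × 58.69 = 0.1920 g.
Volume = m/ρ = 0.1920 / 8.91 = 0.02155 cm³.
Thickness = V/A = 0.02155 / 197 = 1.09 × 10⁻⁴ cm = 1.09 μm.

1.09 μm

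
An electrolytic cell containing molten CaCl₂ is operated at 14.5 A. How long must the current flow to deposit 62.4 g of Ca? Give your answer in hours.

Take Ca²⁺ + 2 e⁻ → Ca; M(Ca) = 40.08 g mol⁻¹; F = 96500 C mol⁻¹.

5.76 h

n(Ca) = m/M = 62.4 / 40.08 = 1.557 mol.
Each Ca atom requires 2 electrons, so n(e⁻) = 2 × 1.557 = 3.114 mol.
Q = n(e⁻)·F = 3.114 × 96500 = 300500 C.
t = Q/I = 300500 / 14.50 A = 20720 s = 5.76 h.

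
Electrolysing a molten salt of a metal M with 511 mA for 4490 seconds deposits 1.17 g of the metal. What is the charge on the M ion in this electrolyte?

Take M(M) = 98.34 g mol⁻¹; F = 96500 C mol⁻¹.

Q = I·t = 0.5110 A × 4490.0 s = 2294 C, so n(e⁻) = 2294/96500 = 0.02378 mol.
n(M) deposited = 1.17 / 98.34 = 0.01190 mol.
Electrons per atom = n(e⁻)/n(M) = 0.02378 / 0.01190 = 2.00 ≈ 2, so the ion is M²⁺.

+2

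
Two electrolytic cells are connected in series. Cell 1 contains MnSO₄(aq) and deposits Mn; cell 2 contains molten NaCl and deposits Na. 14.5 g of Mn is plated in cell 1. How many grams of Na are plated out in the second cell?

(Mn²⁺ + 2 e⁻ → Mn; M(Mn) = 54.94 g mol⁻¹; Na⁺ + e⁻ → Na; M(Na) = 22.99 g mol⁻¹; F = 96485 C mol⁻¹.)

12.1 g

n(Mn) = 14.5 / 54.94 = 0.2639 mol.
Since Mn²⁺ + 2 e⁻ → Mn, n(e⁻) passed = 2 × 0.2639 = 0.5278 mol.
Cells in series carry the same charge, so the same 0.5278 mol of electrons passes through cell 2.
Na⁺ + e⁻ → Na, so n(Na) = 0.5278 / 1 = 0.5278 mol.
m(Na) = 0.5278 × 22.99 = 12.1 g.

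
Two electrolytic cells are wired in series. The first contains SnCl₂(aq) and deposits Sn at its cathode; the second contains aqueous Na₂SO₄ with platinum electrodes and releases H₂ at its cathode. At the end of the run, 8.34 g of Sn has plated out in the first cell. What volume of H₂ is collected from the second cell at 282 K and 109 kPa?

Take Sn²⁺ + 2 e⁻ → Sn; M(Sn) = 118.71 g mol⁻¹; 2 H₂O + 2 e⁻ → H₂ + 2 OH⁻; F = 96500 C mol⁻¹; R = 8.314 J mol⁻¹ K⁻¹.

1.51 L

n(Sn) = 8.34 / 118.71 = 0.07026 mol, so n(e⁻) = 2 × 0.07026 = 0.1405 mol.
The cells are in series, so the same 0.1405 mol of electrons passes through the second cell.
2 H₂O + 2 e⁻ → H₂ + 2 OH⁻ — 2 mol e⁻ per mol H₂, so n(H₂) = 0.1405/2 = 0.07026 mol.
V = nRT/P = (0.07026 × 8.314 × 282) / (109 × 10³) = 0.00151 m³ = 1.51 L.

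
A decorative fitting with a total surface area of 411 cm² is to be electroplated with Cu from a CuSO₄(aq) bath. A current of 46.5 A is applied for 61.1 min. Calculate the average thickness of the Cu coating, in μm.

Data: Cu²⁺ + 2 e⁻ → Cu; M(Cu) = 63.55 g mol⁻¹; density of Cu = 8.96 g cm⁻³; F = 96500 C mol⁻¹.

152 μm

Q = I·t = 46.50 × 3666.0 = 170500 C; n(e⁻) = 1.767 mol.
n(Cu) = n(e⁻)/2 = 0.8833 mol, so m = 0.8833 × 63.55 = 56.13 g.
Volume = m/ρ = 56.13 / 8.96 = 6.265 cm³.
Thickness = V/A = 6.265 / 411 = 0.0152 cm = 152 μm.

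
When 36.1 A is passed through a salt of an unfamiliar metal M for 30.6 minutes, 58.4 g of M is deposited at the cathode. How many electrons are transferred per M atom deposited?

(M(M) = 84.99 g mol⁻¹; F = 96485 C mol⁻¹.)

1

Q = I·t = 36.10 A × 1836.0 s = 66280 C, so n(e⁻) = 66280/96485 = 0.6869 mol.
n(M) deposited = 58.4 / 84.99 = 0.6871 mol.
Electrons per atom = n(e⁻)/n(M) = 0.6869 / 0.6871 = 1.00 ≈ 1, so the ion is M⁺.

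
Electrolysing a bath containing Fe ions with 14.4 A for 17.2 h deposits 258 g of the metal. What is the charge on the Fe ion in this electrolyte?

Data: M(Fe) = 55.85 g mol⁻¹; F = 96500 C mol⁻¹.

+2

Q = I·t = 14.40 A × 61920 s = 891600 C, so n(e⁻) = 891600/96500 = 9.240 mol.
n(Fe) deposited = 258 / 55.85 = 4.620 mol.
Electrons per atom = n(e⁻)/n(Fe) = 9.240 / 4.620 = 2.00 ≈ 2, so the ion is Fe²⁺.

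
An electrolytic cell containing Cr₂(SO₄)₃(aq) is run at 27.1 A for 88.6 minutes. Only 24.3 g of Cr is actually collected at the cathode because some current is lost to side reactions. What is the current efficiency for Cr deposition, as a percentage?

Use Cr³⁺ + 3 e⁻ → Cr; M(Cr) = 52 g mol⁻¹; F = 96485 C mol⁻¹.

Q = I·t = 27.10 × 5316.0 = 144100 C; n(e⁻) = 144100/96485 = 1.493 mol.
Theoretical n(Cr) = n(e⁻)/3 = 0.4977 mol, i.e. m_theo = 0.4977 × 52 = 25.88 g.
Efficiency = m_actual / m_theo = 24.3 / 25.88 = 93.9 %.

93.9 %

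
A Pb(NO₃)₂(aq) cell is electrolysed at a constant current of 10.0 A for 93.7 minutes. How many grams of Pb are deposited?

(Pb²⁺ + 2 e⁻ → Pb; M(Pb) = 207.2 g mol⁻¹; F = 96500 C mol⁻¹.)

60.4 g

Q = I·t = 10.00 A × 5622.0 s = 56220 C.
n(e⁻) = Q/F = 56220 / 96500 = 0.5826 mol.
Pb²⁺ + 2 e⁻ → Pb, so n(Pb) = n(e⁻)/2 = 0.2913 mol.
m = n·M = 0.2913 × 207.2 = 60.4 g.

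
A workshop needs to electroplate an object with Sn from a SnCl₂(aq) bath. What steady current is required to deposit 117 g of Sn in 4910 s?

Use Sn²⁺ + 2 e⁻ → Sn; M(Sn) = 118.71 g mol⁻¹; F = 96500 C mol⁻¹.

n(Sn) = 117 / 118.71 = 0.9856 mol.
n(e⁻) = 2 × 0.9856 = 1.971 mol.
Q = n(e⁻)·F = 1.971 × 96500 = 190200 C.
I = Q/t = 190200 / 4910.0 s = 38.7 A.

38.7 A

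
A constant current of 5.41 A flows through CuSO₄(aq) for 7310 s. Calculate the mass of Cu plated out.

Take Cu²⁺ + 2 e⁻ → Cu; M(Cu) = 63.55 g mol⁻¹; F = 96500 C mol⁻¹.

Q = I·t = 5.410 A × 7310.0 s = 39550 C.
n(e⁻) = Q/F = 39550 / 96500 = 0.4098 mol.
Cu²⁺ + 2 e⁻ → Cu, so n(Cu) = n(e⁻)/2 = 0.2049 mol.
m = n·M = 0.2049 × 63.55 = 13.0 g.

13.0 g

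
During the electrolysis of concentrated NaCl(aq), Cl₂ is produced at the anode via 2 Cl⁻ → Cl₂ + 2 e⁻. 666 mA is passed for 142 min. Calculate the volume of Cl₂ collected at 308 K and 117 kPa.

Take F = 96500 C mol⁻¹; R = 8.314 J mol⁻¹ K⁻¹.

0.643 L

Q = I·t = 0.6660 A × 8520.0 s = 5674 C.
n(e⁻) = Q/F = 5674 / 96500 = 0.05880 mol.
2 electrons are transferred per Cl₂ molecule, so n(Cl₂) = 0.05880 / 2 = 0.02940 mol.
V = nRT/P = (0.02940 × 8.314 × 308) / (117 × 10³ Pa) = 6.43 × 10⁻⁴ m³ = 0.643 L.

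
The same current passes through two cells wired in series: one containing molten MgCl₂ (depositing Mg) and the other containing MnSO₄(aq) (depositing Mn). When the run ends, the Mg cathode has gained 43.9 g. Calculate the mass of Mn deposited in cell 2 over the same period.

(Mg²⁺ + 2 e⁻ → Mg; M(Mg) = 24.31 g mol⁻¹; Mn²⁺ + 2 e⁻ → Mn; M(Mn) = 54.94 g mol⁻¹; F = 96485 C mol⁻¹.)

n(Mg) = 43.9 / 24.31 = 1.806 mol.
Since Mg²⁺ + 2 e⁻ → Mg, n(e⁻) passed = 2 × 1.806 = 3.612 mol.
Cells in series carry the same charge, so the same 3.612 mol of electrons passes through cell 2.
Mn²⁺ + 2 e⁻ → Mn, so n(Mn) = 3.612 / 2 = 1.806 mol.
m(Mn) = 1.806 × 54.94 = 99.2 g.

99.2 g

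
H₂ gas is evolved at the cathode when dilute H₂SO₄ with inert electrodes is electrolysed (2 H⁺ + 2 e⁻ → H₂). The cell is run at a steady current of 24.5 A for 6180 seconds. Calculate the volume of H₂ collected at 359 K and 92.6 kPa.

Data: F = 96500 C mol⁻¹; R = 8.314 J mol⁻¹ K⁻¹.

25.3 L

Q = I·t = 24.50 A × 6180.0 s = 151400 C.
n(e⁻) = Q/F = 151400 / 96500 = 1.569 mol.
2 electrons are transferred per H₂ molecule, so n(H₂) = 1.569 / 2 = 0.7845 mol.
V = nRT/P = (0.7845 × 8.314 × 359) / (92.6 × 10³ Pa) = 0.0253 m³ = 25.3 L.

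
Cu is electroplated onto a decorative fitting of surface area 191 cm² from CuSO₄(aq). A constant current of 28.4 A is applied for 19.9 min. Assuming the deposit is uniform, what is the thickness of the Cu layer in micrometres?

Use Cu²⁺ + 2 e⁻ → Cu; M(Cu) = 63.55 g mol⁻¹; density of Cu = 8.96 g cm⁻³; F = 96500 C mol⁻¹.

Q = I·t = 28.40 × 1194.0 = 33910 C; n(e⁻) = 0.3514 mol.
n(Cu) = n(e⁻)/2 = 0.1757 mol, so m = 0.1757 × 63.55 = 11.17 g.
Volume = m/ρ = 11.17 / 8.96 = 1.246 cm³.
Thickness = V/A = 1.246 / 191 = 0.00652 cm = 65.2 μm.

65.2 μm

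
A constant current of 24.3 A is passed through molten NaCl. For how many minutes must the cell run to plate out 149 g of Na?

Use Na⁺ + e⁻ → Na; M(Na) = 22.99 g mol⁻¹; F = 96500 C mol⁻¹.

429 min

n(Na) = m/M = 149 / 22.99 = 6.481 mol.
Each Na atom requires 1 electron, so n(e⁻) = 1 × 6.481 = 6.481 mol.
Q = n(e⁻)·F = 6.481 × 96500 = 625400 C.
t = Q/I = 625400 / 24.30 A = 25740 s = 429 min.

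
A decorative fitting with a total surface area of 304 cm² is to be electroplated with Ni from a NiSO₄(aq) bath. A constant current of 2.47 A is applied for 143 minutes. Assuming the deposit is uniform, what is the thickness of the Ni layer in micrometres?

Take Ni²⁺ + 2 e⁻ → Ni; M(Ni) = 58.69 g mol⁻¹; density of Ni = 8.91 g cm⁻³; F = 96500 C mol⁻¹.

23.8 μm

Q = I·t = 2.470 × 8580.0 = 21190 C; n(e⁻) = 0.2196 mol.
n(Ni) = n(e⁻)/2 = 0.1098 mol, so m = 0.1098 × 58.69 = 6.445 g.
Volume = m/ρ = 6.445 / 8.91 = 0.7233 cm³.
Thickness = V/A = 0.7233 / 304 = 0.00238 cm = 23.8 μm.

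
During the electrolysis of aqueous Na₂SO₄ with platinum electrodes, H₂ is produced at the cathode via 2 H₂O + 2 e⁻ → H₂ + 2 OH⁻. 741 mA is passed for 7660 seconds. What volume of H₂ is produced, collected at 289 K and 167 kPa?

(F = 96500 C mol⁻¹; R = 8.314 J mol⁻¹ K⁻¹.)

Q = I·t = 0.7410 A × 7660.0 s = 5676 C.
n(e⁻) = Q/F = 5676 / 96500 = 0.05882 mol.
2 electrons are transferred per H₂ molecule, so n(H₂) = 0.05882 / 2 = 0.02941 mol.
V = nRT/P = (0.02941 × 8.314 × 289) / (167 × 10³ Pa) = 4.23 × 10⁻⁴ m³ = 0.423 L.

0.423 L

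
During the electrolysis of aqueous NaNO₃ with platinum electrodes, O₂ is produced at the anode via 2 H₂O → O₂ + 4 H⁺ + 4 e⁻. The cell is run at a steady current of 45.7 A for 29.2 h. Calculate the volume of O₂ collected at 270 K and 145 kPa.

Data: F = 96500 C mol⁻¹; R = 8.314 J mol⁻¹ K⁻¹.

Q = I·t = 45.70 A × 105120 s = 4804000 C.
n(e⁻) = Q/F = 4804000 / 96500 = 49.78 mol.
4 electrons are transferred per O₂ molecule, so n(O₂) = 49.78 / 4 = 12.45 mol.
V = nRT/P = (12.45 × 8.314 × 270) / (145 × 10³ Pa) = 0.193 m³ = 193 L.

193 L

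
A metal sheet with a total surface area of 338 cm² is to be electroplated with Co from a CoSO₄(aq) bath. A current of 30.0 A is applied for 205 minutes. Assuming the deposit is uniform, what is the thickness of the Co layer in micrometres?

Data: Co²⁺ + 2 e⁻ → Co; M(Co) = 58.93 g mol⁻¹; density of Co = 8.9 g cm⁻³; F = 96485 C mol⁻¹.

Q = I·t = 30.00 × 12300 = 369000 C; n(e⁻) = 3.824 mol.
n(Co) = n(e⁻)/2 = 1.912 mol, so m = 1.912 × 58.93 = 112.7 g.
Volume = m/ρ = 112.7 / 8.9 = 12.66 cm³.
Thickness = V/A = 12.66 / 338 = 0.0375 cm = 375 μm.

375 μm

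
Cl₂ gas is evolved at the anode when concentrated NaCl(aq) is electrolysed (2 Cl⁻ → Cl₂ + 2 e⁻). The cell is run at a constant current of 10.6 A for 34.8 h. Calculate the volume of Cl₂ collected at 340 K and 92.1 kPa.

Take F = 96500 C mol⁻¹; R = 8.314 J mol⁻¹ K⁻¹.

211 L

Q = I·t = 10.60 A × 125280 s = 1328000 C.
n(e⁻) = Q/F = 1328000 / 96500 = 13.76 mol.
2 electrons are transferred per Cl₂ molecule, so n(Cl₂) = 13.76 / 2 = 6.881 mol.
V = nRT/P = (6.881 × 8.314 × 340) / (92.1 × 10³ Pa) = 0.211 m³ = 211 L.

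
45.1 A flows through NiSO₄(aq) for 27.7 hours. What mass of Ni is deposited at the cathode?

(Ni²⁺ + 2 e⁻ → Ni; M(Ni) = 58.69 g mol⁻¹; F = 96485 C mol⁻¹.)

1370 g

Q = I·t = 45.10 A × 99720 s = 4497000 C.
n(e⁻) = Q/F = 4497000 / 96485 = 46.61 mol.
Ni²⁺ + 2 e⁻ → Ni, so n(Ni) = n(e⁻)/2 = 23.31 mol.
m = n·M = 23.31 × 58.69 = 1370 g.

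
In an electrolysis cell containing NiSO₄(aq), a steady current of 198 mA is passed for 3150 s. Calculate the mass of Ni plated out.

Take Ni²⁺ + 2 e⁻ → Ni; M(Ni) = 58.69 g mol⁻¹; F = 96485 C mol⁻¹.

0.190 g

Q = I·t = 0.1980 A × 3150.0 s = 623.7 C.
n(e⁻) = Q/F = 623.7 / 96485 = 0.006464 mol.
Ni²⁺ + 2 e⁻ → Ni, so n(Ni) = n(e⁻)/2 = 0.003232 mol.
m = n·M = 0.003232 × 58.69 = 0.190 g.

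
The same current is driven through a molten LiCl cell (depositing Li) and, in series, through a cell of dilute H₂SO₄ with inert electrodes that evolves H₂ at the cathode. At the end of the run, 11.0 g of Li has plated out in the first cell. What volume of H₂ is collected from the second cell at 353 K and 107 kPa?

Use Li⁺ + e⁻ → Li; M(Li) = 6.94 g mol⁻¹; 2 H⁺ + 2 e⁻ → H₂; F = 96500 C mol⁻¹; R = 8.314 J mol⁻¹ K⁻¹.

21.7 L

n(Li) = 11.0 / 6.94 = 1.585 mol, so n(e⁻) = 1 × 1.585 = 1.585 mol.
The cells are in series, so the same 1.585 mol of electrons passes through the second cell.
2 H⁺ + 2 e⁻ → H₂ — 2 mol e⁻ per mol H₂, so n(H₂) = 1.585/2 = 0.7925 mol.
V = nRT/P = (0.7925 × 8.314 × 353) / (107 × 10³) = 0.0217 m³ = 21.7 L.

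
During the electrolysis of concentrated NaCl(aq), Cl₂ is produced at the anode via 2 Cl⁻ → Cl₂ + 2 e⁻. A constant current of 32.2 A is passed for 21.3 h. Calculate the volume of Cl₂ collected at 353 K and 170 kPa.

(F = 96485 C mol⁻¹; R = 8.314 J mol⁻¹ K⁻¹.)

221 L

Q = I·t = 32.20 A × 76680 s = 2469000 C.
n(e⁻) = Q/F = 2469000 / 96485 = 25.59 mol.
2 electrons are transferred per Cl₂ molecule, so n(Cl₂) = 25.59 / 2 = 12.80 mol.
V = nRT/P = (12.80 × 8.314 × 353) / (170 × 10³ Pa) = 0.221 m³ = 221 L.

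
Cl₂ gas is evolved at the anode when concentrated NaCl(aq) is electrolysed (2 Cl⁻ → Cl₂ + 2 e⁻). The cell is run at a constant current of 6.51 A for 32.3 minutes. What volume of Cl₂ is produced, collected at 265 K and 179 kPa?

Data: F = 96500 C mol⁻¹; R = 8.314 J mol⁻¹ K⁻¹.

Q = I·t = 6.510 A × 1938.0 s = 12620 C.
n(e⁻) = Q/F = 12620 / 96500 = 0.1307 mol.
2 electrons are transferred per Cl₂ molecule, so n(Cl₂) = 0.1307 / 2 = 0.06537 mol.
V = nRT/P = (0.06537 × 8.314 × 265) / (179 × 10³ Pa) = 8.05 × 10⁻⁴ m³ = 0.805 L.

0.805 L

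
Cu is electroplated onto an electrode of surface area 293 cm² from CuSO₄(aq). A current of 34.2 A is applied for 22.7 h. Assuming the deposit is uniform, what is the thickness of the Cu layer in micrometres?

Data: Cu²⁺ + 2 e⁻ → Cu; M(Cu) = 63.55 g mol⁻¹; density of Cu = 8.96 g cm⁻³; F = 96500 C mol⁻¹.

3510 μm

Q = I·t = 34.20 × 81720 = 2795000 C; n(e⁻) = 28.96 mol.
n(Cu) = n(e⁻)/2 = 14.48 mol, so m = 14.48 × 63.55 = 920.3 g.
Volume = m/ρ = 920.3 / 8.96 = 102.7 cm³.
Thickness = V/A = 102.7 / 293 = 0.351 cm = 3510 μm.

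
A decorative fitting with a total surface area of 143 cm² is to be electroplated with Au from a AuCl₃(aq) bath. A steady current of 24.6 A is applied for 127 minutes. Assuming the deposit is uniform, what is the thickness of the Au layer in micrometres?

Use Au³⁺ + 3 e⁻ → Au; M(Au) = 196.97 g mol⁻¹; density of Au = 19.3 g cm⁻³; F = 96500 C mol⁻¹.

462 μm

Q = I·t = 24.60 × 7620.0 = 187500 C; n(e⁻) = 1.943 mol.
n(Au) = n(e⁻)/3 = 0.6475 mol, so m = 0.6475 × 196.97 = 127.5 g.
Volume = m/ρ = 127.5 / 19.3 = 6.608 cm³.
Thickness = V/A = 6.608 / 143 = 0.0462 cm = 462 μm.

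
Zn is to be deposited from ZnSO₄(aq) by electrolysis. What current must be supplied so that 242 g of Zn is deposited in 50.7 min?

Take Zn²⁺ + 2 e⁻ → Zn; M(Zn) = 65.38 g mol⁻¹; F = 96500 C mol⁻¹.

235 A

n(Zn) = 242 / 65.38 = 3.701 mol.
n(e⁻) = 2 × 3.701 = 7.403 mol.
Q = n(e⁻)·F = 7.403 × 96500 = 714400 C.
I = Q/t = 714400 / 3042.0 s = 235 A.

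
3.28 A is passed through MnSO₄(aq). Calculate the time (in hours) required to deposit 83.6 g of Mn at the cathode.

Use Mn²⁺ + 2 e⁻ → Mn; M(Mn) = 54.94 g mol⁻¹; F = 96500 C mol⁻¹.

24.9 h

n(Mn) = m/M = 83.6 / 54.94 = 1.522 mol.
Each Mn atom requires 2 electrons, so n(e⁻) = 2 × 1.522 = 3.043 mol.
Q = n(e⁻)·F = 3.043 × 96500 = 293700 C.
t = Q/I = 293700 / 3.280 A = 89540 s = 24.9 h.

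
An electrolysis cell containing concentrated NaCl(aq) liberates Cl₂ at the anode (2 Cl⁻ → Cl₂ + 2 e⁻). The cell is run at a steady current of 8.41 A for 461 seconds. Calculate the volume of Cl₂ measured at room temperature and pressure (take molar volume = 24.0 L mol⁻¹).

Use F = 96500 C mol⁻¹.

0.482 L

Q = I·t = 8.410 A × 461.00 s = 3877 C.
n(e⁻) = Q/F = 3877 / 96500 = 0.04018 mol.
2 electrons are transferred per Cl₂ molecule, so n(Cl₂) = 0.04018 / 2 = 0.02009 mol.
V = n × V_m = 0.02009 × 24.0 = 0.482 L.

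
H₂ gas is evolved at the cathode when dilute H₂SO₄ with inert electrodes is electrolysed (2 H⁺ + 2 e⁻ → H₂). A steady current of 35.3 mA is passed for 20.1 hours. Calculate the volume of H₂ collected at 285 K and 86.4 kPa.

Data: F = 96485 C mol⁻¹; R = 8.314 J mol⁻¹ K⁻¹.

0.363 L

Q = I·t = 0.03530 A × 72360 s = 2554 C.
n(e⁻) = Q/F = 2554 / 96485 = 0.02647 mol.
2 electrons are transferred per H₂ molecule, so n(H₂) = 0.02647 / 2 = 0.01324 mol.
V = nRT/P = (0.01324 × 8.314 × 285) / (86.4 × 10³ Pa) = 3.63 × 10⁻⁴ m³ = 0.363 L.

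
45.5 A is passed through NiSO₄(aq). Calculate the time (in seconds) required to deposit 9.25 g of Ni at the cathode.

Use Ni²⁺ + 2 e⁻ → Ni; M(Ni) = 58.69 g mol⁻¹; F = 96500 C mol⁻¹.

669 s

n(Ni) = m/M = 9.25 / 58.69 = 0.1576 mol.
Each Ni atom requires 2 electrons, so n(e⁻) = 2 × 0.1576 = 0.3152 mol.
Q = n(e⁻)·F = 0.3152 × 96500 = 30420 C.
t = Q/I = 30420 / 45.50 A = 668.5 s.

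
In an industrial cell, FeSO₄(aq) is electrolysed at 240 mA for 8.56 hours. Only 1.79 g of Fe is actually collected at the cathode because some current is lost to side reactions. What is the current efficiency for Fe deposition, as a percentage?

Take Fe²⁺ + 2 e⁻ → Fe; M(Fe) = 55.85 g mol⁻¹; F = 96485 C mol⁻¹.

83.6 %

Q = I·t = 0.2400 × 30816 = 7396 C; n(e⁻) = 7396/96485 = 0.07665 mol.
Theoretical n(Fe) = n(e⁻)/2 = 0.03833 mol, i.e. m_theo = 0.03833 × 55.85 = 2.141 g.
Efficiency = m_actual / m_theo = 1.79 / 2.141 = 83.6 %.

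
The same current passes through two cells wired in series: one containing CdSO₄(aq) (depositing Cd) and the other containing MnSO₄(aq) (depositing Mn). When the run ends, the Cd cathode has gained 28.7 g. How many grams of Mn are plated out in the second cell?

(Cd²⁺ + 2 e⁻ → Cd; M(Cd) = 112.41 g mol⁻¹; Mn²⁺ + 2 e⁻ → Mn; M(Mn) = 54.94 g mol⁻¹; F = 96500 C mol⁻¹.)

n(Cd) = 28.7 / 112.41 = 0.2553 mol.
Since Cd²⁺ + 2 e⁻ → Cd, n(e⁻) passed = 2 × 0.2553 = 0.5106 mol.
Cells in series carry the same charge, so the same 0.5106 mol of electrons passes through cell 2.
Mn²⁺ + 2 e⁻ → Mn, so n(Mn) = 0.5106 / 2 = 0.2553 mol.
m(Mn) = 0.2553 × 54.94 = 14.0 g.

14.0 g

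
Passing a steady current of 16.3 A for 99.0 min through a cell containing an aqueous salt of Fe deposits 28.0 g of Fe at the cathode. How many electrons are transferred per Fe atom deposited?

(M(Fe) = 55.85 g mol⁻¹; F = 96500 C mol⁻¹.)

Q = I·t = 16.30 A × 5940.0 s = 96820 C, so n(e⁻) = 96820/96500 = 1.003 mol.
n(Fe) deposited = 28.0 / 55.85 = 0.5013 mol.
Electrons per atom = n(e⁻)/n(Fe) = 1.003 / 0.5013 = 2.00 ≈ 2, so the ion is Fe²⁺.

2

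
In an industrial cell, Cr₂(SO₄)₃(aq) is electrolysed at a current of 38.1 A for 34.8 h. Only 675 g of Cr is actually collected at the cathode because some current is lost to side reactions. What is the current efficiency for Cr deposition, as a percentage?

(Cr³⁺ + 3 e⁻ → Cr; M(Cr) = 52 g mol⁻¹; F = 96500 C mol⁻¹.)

Q = I·t = 38.10 × 125280 = 4773000 C; n(e⁻) = 4773000/96500 = 49.46 mol.
Theoretical n(Cr) = n(e⁻)/3 = 16.49 mol, i.e. m_theo = 16.49 × 52 = 857.4 g.
Efficiency = m_actual / m_theo = 675 / 857.4 = 78.7 %.

78.7 %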